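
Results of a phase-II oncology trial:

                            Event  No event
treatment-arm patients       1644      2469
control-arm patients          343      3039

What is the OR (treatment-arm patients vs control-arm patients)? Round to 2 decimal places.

OR = (1644 × 3039) / (2469 × 343) = 4996116/846867 ≈ 5.90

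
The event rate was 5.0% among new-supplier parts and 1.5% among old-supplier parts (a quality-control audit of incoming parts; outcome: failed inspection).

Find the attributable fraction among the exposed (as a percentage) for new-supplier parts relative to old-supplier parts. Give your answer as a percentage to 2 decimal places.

AR% = (0.05000 − 0.01500) / 0.05000 = 0.7000 → 70.00%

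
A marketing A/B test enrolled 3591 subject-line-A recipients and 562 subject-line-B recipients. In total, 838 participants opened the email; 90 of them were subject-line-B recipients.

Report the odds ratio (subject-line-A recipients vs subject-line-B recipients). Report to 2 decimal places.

OR = 1.38

subject-line-A recipients with the outcome: 838 − 90 = 748
subject-line-A recipients without the outcome: 3591 − 748 = 2843
subject-line-B recipients without the outcome: 562 − 90 = 472
OR = (748 × 472) / (2843 × 90) = 353056/255870 ≈ 1.38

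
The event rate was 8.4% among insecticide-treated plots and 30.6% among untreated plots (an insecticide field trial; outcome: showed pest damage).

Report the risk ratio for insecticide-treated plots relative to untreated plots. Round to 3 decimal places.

RR = 0.0840 / 0.3060 = 0.275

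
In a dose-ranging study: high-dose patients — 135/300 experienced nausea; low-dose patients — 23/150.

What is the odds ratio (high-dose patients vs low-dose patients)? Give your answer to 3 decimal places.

OR = (135 × 127) / (165 × 23) = 17145/3795 ≈ 4.518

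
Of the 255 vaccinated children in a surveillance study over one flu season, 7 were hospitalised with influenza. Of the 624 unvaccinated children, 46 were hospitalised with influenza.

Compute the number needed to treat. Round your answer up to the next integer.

risk, vaccinated children = 7/255 = 0.027451
risk, unvaccinated children = 46/624 = 0.073718
absolute risk difference = 0.046267
1 / 0.046267 = 21.614 → round up → 22

22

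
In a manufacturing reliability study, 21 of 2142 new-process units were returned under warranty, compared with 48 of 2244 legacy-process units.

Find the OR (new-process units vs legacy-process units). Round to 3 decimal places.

odds, new-process units = 21/2121 = 0.00990
odds, legacy-process units = 48/2196 = 0.02186
OR = 0.00990 / 0.02186 = 0.453

OR: 0.453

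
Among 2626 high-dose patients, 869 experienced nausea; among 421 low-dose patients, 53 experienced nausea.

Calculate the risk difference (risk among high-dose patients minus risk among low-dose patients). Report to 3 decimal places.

risk, high-dose patients = 869/2626 = 0.3309
risk, low-dose patients = 53/421 = 0.1259
risk difference = 0.3309 − 0.1259 = 0.205

RD = 0.205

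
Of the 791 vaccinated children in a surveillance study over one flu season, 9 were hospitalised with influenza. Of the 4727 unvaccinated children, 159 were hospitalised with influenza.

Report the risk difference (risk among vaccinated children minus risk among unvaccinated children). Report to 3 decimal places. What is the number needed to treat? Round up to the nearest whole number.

RD = -0.022; NNT = 45

risk, vaccinated children = 9/791 = 0.01138
risk, unvaccinated children = 159/4727 = 0.03364
risk difference = 0.01138 − 0.03364 = -0.022
absolute risk difference = 0.022259
1 / 0.022259 = 44.926 → round up → 45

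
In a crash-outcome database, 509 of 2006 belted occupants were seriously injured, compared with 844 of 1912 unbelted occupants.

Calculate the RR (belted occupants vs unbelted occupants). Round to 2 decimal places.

risk, belted occupants = 509/2006 = 0.2537
risk, unbelted occupants = 844/1912 = 0.4414
RR = 0.2537 / 0.4414 = 0.57

RR ≈ 0.57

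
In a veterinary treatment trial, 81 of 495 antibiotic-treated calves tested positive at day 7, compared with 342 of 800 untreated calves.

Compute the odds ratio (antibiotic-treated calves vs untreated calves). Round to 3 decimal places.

odds, antibiotic-treated calves = 81/414 = 0.1957
odds, untreated calves = 342/458 = 0.7467
OR = 0.1957 / 0.7467 = 0.262

0.262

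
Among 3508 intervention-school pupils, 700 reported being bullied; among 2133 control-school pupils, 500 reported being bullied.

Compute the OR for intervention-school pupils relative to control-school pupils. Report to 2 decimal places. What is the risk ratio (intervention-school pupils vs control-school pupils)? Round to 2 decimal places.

OR = 0.81; RR = 0.85

odds, intervention-school pupils = 700/2808 = 0.2493
odds, control-school pupils = 500/1633 = 0.3062
OR = 0.2493 / 0.3062 = 0.81
risk, intervention-school pupils = 700/3508 = 0.1995
risk, control-school pupils = 500/2133 = 0.2344
RR = 0.1995 / 0.2344 = 0.85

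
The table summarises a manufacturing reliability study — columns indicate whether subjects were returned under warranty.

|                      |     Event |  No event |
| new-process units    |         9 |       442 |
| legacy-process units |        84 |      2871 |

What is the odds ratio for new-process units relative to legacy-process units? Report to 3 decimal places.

odds, new-process units = 9/442 = 0.02036
odds, legacy-process units = 84/2871 = 0.02926
OR = 0.02036 / 0.02926 = 0.696

0.696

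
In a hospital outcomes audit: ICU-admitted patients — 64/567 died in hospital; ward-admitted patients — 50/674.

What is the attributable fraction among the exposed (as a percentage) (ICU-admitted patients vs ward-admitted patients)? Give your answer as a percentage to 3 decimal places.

risk, ICU-admitted patients = 64/567 = 0.1129
risk, ward-admitted patients = 50/674 = 0.0742
AR% = (0.1129 − 0.0742) / 0.1129 = 0.3428 → 34.278%

AR% = 34.278%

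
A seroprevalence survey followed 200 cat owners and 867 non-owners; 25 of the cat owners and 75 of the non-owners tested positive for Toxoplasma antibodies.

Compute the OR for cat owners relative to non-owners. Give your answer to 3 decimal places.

odds, cat owners = 25/175 = 0.1429
odds, non-owners = 75/792 = 0.0947
OR = 0.1429 / 0.0947 = 1.509

OR ≈ 1.509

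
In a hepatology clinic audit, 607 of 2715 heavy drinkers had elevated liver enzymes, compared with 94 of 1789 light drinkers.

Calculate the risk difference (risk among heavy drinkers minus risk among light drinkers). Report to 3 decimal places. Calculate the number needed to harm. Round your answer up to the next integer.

RD = 0.171; NNH = 6

risk, heavy drinkers = 607/2715 = 0.2236
risk, light drinkers = 94/1789 = 0.0525
risk difference = 0.2236 − 0.0525 = 0.171
absolute risk difference = 0.171029
1 / 0.171029 = 5.847 → round up → 6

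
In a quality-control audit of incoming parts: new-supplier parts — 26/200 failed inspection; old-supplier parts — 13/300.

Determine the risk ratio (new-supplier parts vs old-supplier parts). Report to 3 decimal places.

RR ≈ 3.000

risk, new-supplier parts = 26/200 = 0.13000
risk, old-supplier parts = 13/300 = 0.04333
RR = 0.13000 / 0.04333 = 3.000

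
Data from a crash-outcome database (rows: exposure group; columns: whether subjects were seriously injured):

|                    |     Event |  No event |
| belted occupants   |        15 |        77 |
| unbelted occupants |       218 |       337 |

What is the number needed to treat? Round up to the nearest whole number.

risk, belted occupants = 15/92 = 0.163043
risk, unbelted occupants = 218/555 = 0.392793
absolute risk difference = 0.229749
1 / 0.229749 = 4.353 → round up → 5

NNT = 5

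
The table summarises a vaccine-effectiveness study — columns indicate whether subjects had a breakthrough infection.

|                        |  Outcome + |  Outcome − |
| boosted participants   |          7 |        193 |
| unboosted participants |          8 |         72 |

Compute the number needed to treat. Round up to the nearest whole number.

risk, boosted participants = 7/200 = 0.035000
risk, unboosted participants = 8/80 = 0.100000
absolute risk difference = 0.065000
1 / 0.065000 = 15.385 → round up → 16

NNT: 16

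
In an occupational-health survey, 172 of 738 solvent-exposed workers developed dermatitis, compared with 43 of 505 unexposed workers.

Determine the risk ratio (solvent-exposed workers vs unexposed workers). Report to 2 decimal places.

risk, solvent-exposed workers = 172/738 = 0.2331
risk, unexposed workers = 43/505 = 0.0851
RR = 0.2331 / 0.0851 = 2.74

RR ≈ 2.74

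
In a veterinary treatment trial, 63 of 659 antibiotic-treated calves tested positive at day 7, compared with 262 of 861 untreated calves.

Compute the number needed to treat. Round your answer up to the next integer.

5

risk, antibiotic-treated calves = 63/659 = 0.095599
risk, untreated calves = 262/861 = 0.304297
absolute risk difference = 0.208698
1 / 0.208698 = 4.792 → round up → 5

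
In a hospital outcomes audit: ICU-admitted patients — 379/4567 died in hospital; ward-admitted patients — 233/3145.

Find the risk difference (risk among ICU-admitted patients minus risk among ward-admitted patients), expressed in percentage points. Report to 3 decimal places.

risk, ICU-admitted patients = 379/4567 = 0.0830
risk, ward-admitted patients = 233/3145 = 0.0741
risk difference = 0.0830 − 0.0741 = 0.0089 → 0.890 percentage points

RD: 0.890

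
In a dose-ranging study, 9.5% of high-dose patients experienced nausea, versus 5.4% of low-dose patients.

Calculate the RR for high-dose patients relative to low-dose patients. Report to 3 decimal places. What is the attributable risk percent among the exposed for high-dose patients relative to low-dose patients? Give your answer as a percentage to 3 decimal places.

RR = 1.759; AR% = 43.158%

RR = 0.0950 / 0.0540 = 1.759
AR% = (0.0950 − 0.0540) / 0.0950 = 0.4316 → 43.158%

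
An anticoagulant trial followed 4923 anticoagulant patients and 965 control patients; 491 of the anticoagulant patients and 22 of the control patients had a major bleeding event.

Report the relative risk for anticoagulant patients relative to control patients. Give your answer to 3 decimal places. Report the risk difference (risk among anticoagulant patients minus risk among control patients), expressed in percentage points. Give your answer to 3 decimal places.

RR = 4.375; RD = 7.694

risk, anticoagulant patients = 491/4923 = 0.09974
risk, control patients = 22/965 = 0.02280
RR = 0.09974 / 0.02280 = 4.375
risk difference = 0.09974 − 0.02280 = 0.07694 → 7.694 percentage points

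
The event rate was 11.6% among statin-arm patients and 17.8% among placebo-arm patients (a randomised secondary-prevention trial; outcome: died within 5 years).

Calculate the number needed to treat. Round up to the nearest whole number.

NNT ≈ 17

absolute risk difference = 0.062000
1 / 0.062000 = 16.129 → round up → 17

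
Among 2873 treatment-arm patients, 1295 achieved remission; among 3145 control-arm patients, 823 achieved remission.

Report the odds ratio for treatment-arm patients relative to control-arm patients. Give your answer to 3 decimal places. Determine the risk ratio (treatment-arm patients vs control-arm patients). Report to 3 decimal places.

OR = 2.315; RR = 1.722

OR = (1295 × 2322) / (1578 × 823) = 3006990/1298694 ≈ 2.315
risk, treatment-arm patients = 1295/2873 = 0.4507
risk, control-arm patients = 823/3145 = 0.2617
RR = 0.4507 / 0.2617 = 1.722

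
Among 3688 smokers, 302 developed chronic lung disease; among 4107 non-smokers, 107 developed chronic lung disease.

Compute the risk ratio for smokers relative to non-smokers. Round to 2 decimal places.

RR: 3.14

risk, smokers = 302/3688 = 0.08189
risk, non-smokers = 107/4107 = 0.02605
RR = 0.08189 / 0.02605 = 3.14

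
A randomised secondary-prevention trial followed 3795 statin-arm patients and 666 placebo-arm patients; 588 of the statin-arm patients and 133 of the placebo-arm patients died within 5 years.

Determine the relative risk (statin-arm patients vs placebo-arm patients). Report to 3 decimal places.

0.776

risk, statin-arm patients = 588/3795 = 0.1549
risk, placebo-arm patients = 133/666 = 0.1997
RR = 0.1549 / 0.1997 = 0.776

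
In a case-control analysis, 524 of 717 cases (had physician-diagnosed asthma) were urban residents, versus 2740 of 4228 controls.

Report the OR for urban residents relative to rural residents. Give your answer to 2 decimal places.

odds, urban residents = 524/2740 = 0.1912
odds, rural residents = 193/1488 = 0.1297
OR = 0.1912 / 0.1297 = 1.47

1.47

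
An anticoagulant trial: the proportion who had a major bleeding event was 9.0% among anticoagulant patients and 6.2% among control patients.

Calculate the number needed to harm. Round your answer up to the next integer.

absolute risk difference = 0.028000
1 / 0.028000 = 35.714 → round up → 36

NNH: 36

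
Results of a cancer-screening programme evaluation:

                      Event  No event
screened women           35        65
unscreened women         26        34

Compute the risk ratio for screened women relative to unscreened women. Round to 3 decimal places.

RR = 0.808

risk, screened women = 35/100 = 0.3500
risk, unscreened women = 26/60 = 0.4333
RR = 0.3500 / 0.4333 = 0.808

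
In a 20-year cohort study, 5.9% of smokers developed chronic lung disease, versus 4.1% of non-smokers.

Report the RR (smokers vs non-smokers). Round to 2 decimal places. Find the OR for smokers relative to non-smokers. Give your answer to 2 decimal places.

RR = 1.44; OR = 1.47

RR = 0.05900 / 0.04100 = 1.44
odds, smokers = 0.05900/0.94100 = 0.06270
odds, non-smokers = 0.04100/0.95900 = 0.04275
OR = 0.06270 / 0.04275 = 1.47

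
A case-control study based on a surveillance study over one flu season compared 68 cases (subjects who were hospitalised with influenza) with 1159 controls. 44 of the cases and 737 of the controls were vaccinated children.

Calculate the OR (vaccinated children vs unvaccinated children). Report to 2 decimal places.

OR = (44 × 422) / (737 × 24) = 18568/17688 ≈ 1.05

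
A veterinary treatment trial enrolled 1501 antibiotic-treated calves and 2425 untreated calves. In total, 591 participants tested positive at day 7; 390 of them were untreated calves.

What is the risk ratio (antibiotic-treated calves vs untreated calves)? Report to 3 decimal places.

0.833

antibiotic-treated calves with the outcome: 591 − 390 = 201
antibiotic-treated calves without the outcome: 1501 − 201 = 1300
untreated calves without the outcome: 2425 − 390 = 2035
risk, antibiotic-treated calves = 201/1501 = 0.1339
risk, untreated calves = 390/2425 = 0.1608
RR = 0.1339 / 0.1608 = 0.833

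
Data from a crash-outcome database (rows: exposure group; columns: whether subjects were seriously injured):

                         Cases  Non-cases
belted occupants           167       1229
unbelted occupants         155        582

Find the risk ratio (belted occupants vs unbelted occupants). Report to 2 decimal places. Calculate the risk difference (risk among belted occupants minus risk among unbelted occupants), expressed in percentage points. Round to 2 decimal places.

risk, belted occupants = 167/1396 = 0.1196
risk, unbelted occupants = 155/737 = 0.2103
RR = 0.1196 / 0.2103 = 0.57
risk difference = 0.1196 − 0.2103 = -0.0907 → -9.07 percentage points

RR = 0.57; RD = -9.07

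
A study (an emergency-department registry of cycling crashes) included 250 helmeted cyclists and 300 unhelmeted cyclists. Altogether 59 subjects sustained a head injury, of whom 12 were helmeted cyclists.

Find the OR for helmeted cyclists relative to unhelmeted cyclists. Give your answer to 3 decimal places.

OR: 0.271

helmeted cyclists without the outcome: 250 − 12 = 238
unhelmeted cyclists with the outcome: 59 − 12 = 47
unhelmeted cyclists without the outcome: 300 − 47 = 253
OR = (12 × 253) / (238 × 47) = 3036/11186 ≈ 0.271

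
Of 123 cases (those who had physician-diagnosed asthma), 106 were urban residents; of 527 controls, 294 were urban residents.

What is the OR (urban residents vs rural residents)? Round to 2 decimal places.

odds, urban residents = 106/294 = 0.3605
odds, rural residents = 17/233 = 0.0730
OR = 0.3605 / 0.0730 = 4.94

OR = 4.94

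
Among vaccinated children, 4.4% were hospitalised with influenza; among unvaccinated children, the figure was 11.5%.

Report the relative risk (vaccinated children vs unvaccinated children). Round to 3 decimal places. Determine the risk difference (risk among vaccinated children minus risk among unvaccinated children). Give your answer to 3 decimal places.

RR = 0.383; RD = -0.071

RR = 0.04400 / 0.11500 = 0.383
risk difference = 0.04400 − 0.11500 = -0.071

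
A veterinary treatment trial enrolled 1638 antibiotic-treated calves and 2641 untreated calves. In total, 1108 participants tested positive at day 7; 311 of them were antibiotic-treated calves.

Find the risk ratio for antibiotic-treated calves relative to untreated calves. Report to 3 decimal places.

antibiotic-treated calves without the outcome: 1638 − 311 = 1327
untreated calves with the outcome: 1108 − 311 = 797
untreated calves without the outcome: 2641 − 797 = 1844
risk, antibiotic-treated calves = 311/1638 = 0.1899
risk, untreated calves = 797/2641 = 0.3018
RR = 0.1899 / 0.3018 = 0.629

0.629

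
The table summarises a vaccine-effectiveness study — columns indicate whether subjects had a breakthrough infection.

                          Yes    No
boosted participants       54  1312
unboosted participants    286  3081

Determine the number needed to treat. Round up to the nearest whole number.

NNT = 23

risk, boosted participants = 54/1366 = 0.039531
risk, unboosted participants = 286/3367 = 0.084942
absolute risk difference = 0.045411
1 / 0.045411 = 22.021 → round up → 23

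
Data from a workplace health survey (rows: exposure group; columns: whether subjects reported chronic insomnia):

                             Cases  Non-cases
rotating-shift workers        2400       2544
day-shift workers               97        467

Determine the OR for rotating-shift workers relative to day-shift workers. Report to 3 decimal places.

OR = (2400 × 467) / (2544 × 97) = 1120800/246768 ≈ 4.542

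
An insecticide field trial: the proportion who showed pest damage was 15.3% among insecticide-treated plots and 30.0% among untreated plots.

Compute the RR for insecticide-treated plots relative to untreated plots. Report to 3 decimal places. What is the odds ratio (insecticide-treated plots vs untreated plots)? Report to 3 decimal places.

RR = 0.510; OR = 0.421

RR = 0.1530 / 0.3000 = 0.510
odds, insecticide-treated plots = 0.1530/0.8470 = 0.1806
odds, untreated plots = 0.3000/0.7000 = 0.4286
OR = 0.1806 / 0.4286 = 0.421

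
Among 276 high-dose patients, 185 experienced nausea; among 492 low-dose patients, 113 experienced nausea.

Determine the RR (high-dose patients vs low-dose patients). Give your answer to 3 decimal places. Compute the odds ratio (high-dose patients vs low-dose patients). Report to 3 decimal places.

risk, high-dose patients = 185/276 = 0.6703
risk, low-dose patients = 113/492 = 0.2297
RR = 0.6703 / 0.2297 = 2.918
OR = (185 × 379) / (91 × 113) = 70115/10283 ≈ 6.819

RR = 2.918; OR = 6.819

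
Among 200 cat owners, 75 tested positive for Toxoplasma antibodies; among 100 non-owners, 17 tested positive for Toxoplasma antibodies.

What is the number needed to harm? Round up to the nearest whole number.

risk, cat owners = 75/200 = 0.375000
risk, non-owners = 17/100 = 0.170000
absolute risk difference = 0.205000
1 / 0.205000 = 4.878 → round up → 5

5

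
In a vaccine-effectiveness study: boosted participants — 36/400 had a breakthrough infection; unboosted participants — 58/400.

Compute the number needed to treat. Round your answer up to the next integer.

risk, boosted participants = 36/400 = 0.090000
risk, unboosted participants = 58/400 = 0.145000
absolute risk difference = 0.055000
1 / 0.055000 = 18.182 → round up → 19

19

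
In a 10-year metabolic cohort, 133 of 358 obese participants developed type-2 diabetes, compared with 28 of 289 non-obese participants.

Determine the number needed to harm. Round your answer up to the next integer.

NNH = 4

risk, obese participants = 133/358 = 0.371508
risk, non-obese participants = 28/289 = 0.096886
absolute risk difference = 0.274623
1 / 0.274623 = 3.641 → round up → 4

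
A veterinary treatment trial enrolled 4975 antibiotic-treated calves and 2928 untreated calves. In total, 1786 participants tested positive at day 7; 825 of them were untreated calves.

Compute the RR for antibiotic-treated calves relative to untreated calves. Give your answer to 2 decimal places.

antibiotic-treated calves with the outcome: 1786 − 825 = 961
antibiotic-treated calves without the outcome: 4975 − 961 = 4014
untreated calves without the outcome: 2928 − 825 = 2103
risk, antibiotic-treated calves = 961/4975 = 0.1932
risk, untreated calves = 825/2928 = 0.2818
RR = 0.1932 / 0.2818 = 0.69

RR ≈ 0.69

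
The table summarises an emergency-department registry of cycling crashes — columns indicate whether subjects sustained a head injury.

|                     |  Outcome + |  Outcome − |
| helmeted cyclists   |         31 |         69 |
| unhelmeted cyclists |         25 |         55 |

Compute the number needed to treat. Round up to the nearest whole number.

400

risk, helmeted cyclists = 31/100 = 0.310000
risk, unhelmeted cyclists = 25/80 = 0.312500
absolute risk difference = 0.002500
1 / 0.002500 = 400.000 → round up → 400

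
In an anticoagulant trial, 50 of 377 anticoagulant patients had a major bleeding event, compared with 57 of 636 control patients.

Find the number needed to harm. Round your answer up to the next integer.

risk, anticoagulant patients = 50/377 = 0.132626
risk, control patients = 57/636 = 0.089623
absolute risk difference = 0.043003
1 / 0.043003 = 23.254 → round up → 24

NNH ≈ 24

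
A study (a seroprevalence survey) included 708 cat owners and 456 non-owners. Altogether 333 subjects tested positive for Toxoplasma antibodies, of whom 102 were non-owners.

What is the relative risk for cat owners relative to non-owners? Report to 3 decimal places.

cat owners with the outcome: 333 − 102 = 231
cat owners without the outcome: 708 − 231 = 477
non-owners without the outcome: 456 − 102 = 354
risk, cat owners = 231/708 = 0.3263
risk, non-owners = 102/456 = 0.2237
RR = 0.3263 / 0.2237 = 1.459

RR = 1.459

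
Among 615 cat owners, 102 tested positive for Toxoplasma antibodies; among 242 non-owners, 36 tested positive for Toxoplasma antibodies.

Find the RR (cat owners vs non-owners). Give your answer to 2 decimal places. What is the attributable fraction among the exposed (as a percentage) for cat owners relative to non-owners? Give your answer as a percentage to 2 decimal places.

RR = 1.11; AR% = 10.31%

risk, cat owners = 102/615 = 0.1659
risk, non-owners = 36/242 = 0.1488
RR = 0.1659 / 0.1488 = 1.11
AR% = (0.1659 − 0.1488) / 0.1659 = 0.1031 → 10.31%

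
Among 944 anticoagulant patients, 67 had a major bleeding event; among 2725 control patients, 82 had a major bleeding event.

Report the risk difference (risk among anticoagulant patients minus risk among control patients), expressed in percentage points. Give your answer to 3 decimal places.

risk, anticoagulant patients = 67/944 = 0.07097
risk, control patients = 82/2725 = 0.03009
risk difference = 0.07097 − 0.03009 = 0.04088 → 4.088 percentage points

RD = 4.088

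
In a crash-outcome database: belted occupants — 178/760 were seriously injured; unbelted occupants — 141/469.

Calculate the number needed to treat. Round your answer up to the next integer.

risk, belted occupants = 178/760 = 0.234211
risk, unbelted occupants = 141/469 = 0.300640
absolute risk difference = 0.066429
1 / 0.066429 = 15.054 → round up → 16

16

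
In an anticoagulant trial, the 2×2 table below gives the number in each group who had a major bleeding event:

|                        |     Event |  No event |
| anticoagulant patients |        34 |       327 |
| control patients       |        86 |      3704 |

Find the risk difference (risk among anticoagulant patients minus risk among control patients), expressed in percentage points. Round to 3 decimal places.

risk, anticoagulant patients = 34/361 = 0.09418
risk, control patients = 86/3790 = 0.02269
risk difference = 0.09418 − 0.02269 = 0.07149 → 7.149 percentage points

RD = 7.149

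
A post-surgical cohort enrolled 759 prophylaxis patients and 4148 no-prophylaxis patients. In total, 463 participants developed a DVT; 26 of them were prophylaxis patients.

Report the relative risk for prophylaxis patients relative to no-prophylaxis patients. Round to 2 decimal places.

prophylaxis patients without the outcome: 759 − 26 = 733
no-prophylaxis patients with the outcome: 463 − 26 = 437
no-prophylaxis patients without the outcome: 4148 − 437 = 3711
risk, prophylaxis patients = 26/759 = 0.03426
risk, no-prophylaxis patients = 437/4148 = 0.10535
RR = 0.03426 / 0.10535 = 0.33

RR ≈ 0.33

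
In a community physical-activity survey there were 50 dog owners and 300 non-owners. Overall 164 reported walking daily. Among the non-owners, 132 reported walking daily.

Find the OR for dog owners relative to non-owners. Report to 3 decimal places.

dog owners with the outcome: 164 − 132 = 32
dog owners without the outcome: 50 − 32 = 18
non-owners without the outcome: 300 − 132 = 168
OR = (32 × 168) / (18 × 132) = 5376/2376 ≈ 2.263

OR ≈ 2.263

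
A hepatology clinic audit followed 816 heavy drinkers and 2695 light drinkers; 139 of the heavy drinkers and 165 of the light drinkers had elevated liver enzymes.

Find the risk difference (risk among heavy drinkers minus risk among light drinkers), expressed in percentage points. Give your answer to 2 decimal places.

10.91

risk, heavy drinkers = 139/816 = 0.1703
risk, light drinkers = 165/2695 = 0.0612
risk difference = 0.1703 − 0.0612 = 0.1091 → 10.91 percentage points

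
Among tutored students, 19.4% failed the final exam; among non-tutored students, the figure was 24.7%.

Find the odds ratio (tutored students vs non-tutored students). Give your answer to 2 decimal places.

odds, tutored students = 0.1940/0.8060 = 0.2407
odds, non-tutored students = 0.2470/0.7530 = 0.3280
OR = 0.2407 / 0.3280 = 0.73

OR ≈ 0.73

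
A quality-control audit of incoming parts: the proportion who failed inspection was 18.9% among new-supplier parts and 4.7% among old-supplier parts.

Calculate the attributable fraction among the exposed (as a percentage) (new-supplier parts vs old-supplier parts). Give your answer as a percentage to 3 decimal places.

AR% = (0.18900 − 0.04700) / 0.18900 = 0.7513 → 75.132%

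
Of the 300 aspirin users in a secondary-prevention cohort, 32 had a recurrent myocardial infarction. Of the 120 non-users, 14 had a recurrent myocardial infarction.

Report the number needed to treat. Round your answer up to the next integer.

NNT: 100

risk, aspirin users = 32/300 = 0.106667
risk, non-users = 14/120 = 0.116667
absolute risk difference = 0.010000
1 / 0.010000 = 100.000 → round up → 100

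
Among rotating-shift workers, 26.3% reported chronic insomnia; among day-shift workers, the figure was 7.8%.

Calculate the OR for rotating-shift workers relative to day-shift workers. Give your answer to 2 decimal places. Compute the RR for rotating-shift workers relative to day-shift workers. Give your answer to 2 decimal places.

OR = 4.22; RR = 3.37

odds, rotating-shift workers = 0.2630/0.7370 = 0.3569
odds, day-shift workers = 0.0780/0.9220 = 0.0846
OR = 0.3569 / 0.0846 = 4.22
RR = 0.2630 / 0.0780 = 3.37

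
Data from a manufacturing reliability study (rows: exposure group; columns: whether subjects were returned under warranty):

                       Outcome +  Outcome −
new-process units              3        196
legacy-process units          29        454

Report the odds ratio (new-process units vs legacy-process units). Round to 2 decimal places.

OR = (3 × 454) / (196 × 29) = 1362/5684 ≈ 0.24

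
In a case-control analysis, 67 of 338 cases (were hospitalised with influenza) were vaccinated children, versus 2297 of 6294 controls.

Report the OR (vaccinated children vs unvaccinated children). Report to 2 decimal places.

OR: 0.43

odds, vaccinated children = 67/2297 = 0.02917
odds, unvaccinated children = 271/3997 = 0.06780
OR = 0.02917 / 0.06780 = 0.43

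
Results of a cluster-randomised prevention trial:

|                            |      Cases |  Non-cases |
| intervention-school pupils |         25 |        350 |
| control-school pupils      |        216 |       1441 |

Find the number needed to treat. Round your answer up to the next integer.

16

risk, intervention-school pupils = 25/375 = 0.066667
risk, control-school pupils = 216/1657 = 0.130356
absolute risk difference = 0.063689
1 / 0.063689 = 15.701 → round up → 16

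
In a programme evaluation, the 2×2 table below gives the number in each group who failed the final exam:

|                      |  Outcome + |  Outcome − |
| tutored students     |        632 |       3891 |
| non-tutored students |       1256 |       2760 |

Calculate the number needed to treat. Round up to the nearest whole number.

risk, tutored students = 632/4523 = 0.139730
risk, non-tutored students = 1256/4016 = 0.312749
absolute risk difference = 0.173019
1 / 0.173019 = 5.780 → round up → 6

6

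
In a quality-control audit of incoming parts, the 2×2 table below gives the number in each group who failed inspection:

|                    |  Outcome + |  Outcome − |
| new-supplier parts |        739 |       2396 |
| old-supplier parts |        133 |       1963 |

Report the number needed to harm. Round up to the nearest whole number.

risk, new-supplier parts = 739/3135 = 0.235726
risk, old-supplier parts = 133/2096 = 0.063454
absolute risk difference = 0.172271
1 / 0.172271 = 5.805 → round up → 6

6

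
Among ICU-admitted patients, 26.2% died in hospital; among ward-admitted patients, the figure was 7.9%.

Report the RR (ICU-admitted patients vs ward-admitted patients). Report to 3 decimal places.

RR = 0.2620 / 0.0790 = 3.316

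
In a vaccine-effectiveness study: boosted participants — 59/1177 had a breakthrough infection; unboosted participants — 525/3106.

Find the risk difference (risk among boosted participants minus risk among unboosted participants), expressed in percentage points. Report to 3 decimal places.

risk, boosted participants = 59/1177 = 0.0501
risk, unboosted participants = 525/3106 = 0.1690
risk difference = 0.0501 − 0.1690 = -0.1189 → -11.890 percentage points

RD ≈ -11.890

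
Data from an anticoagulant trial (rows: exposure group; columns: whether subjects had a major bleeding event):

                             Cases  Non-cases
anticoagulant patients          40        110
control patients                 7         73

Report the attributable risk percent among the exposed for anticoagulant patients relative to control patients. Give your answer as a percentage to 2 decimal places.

AR% ≈ 67.19%

risk, anticoagulant patients = 40/150 = 0.2667
risk, control patients = 7/80 = 0.0875
AR% = (0.2667 − 0.0875) / 0.2667 = 0.6719 → 67.19%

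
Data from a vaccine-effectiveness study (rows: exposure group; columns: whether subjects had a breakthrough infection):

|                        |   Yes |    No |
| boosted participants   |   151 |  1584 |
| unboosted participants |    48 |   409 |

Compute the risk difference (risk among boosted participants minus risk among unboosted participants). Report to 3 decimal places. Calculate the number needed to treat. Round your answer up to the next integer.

RD = -0.018; NNT = 56

risk, boosted participants = 151/1735 = 0.0870
risk, unboosted participants = 48/457 = 0.1050
risk difference = 0.0870 − 0.1050 = -0.018
absolute risk difference = 0.018001
1 / 0.018001 = 55.552 → round up → 56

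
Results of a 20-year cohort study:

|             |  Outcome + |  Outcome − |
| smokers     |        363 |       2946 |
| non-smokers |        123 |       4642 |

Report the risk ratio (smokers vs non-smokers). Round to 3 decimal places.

RR ≈ 4.250

risk, smokers = 363/3309 = 0.10970
risk, non-smokers = 123/4765 = 0.02581
RR = 0.10970 / 0.02581 = 4.250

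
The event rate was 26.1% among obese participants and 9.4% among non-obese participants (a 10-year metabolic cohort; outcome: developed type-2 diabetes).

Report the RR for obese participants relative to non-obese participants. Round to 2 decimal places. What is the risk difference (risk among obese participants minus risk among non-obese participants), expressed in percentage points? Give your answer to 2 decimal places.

RR = 0.2610 / 0.0940 = 2.78
risk difference = 0.2610 − 0.0940 = 0.1670 → 16.70 percentage points

RR = 2.78; RD = 16.70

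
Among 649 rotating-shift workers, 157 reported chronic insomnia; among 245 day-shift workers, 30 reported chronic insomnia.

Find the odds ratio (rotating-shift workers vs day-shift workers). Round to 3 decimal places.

OR = (157 × 215) / (492 × 30) = 33755/14760 ≈ 2.287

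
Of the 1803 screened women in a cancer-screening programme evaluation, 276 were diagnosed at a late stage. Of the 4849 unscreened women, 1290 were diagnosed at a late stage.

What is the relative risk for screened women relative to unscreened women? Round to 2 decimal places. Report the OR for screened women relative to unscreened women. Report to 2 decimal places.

RR = 0.58; OR = 0.50

risk, screened women = 276/1803 = 0.1531
risk, unscreened women = 1290/4849 = 0.2660
RR = 0.1531 / 0.2660 = 0.58
odds, screened women = 276/1527 = 0.1807
odds, unscreened women = 1290/3559 = 0.3625
OR = 0.1807 / 0.3625 = 0.50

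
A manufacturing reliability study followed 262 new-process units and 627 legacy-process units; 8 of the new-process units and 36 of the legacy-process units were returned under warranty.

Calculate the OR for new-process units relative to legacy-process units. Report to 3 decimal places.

OR = (8 × 591) / (254 × 36) = 4728/9144 ≈ 0.517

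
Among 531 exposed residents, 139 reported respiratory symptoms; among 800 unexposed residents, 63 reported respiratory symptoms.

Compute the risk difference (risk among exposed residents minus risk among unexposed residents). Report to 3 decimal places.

risk, exposed residents = 139/531 = 0.2618
risk, unexposed residents = 63/800 = 0.0788
risk difference = 0.2618 − 0.0788 = 0.183

0.183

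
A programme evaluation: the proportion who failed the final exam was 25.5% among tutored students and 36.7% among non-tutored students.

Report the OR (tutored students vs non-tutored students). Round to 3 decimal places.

0.590

odds, tutored students = 0.2550/0.7450 = 0.3423
odds, non-tutored students = 0.3670/0.6330 = 0.5798
OR = 0.3423 / 0.5798 = 0.590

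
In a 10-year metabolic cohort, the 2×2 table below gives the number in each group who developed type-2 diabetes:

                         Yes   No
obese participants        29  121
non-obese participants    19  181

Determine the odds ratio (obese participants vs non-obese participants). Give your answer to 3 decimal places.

odds, obese participants = 29/121 = 0.2397
odds, non-obese participants = 19/181 = 0.1050
OR = 0.2397 / 0.1050 = 2.283

2.283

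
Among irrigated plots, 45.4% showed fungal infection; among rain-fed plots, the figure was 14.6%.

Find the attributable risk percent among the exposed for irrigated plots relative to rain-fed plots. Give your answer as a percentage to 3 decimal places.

AR% = (0.4540 − 0.1460) / 0.4540 = 0.6784 → 67.841%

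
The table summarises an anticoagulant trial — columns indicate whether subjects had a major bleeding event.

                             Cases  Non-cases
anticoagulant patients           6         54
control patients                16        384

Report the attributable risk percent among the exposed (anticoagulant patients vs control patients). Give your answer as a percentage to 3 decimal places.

60.000%

risk, anticoagulant patients = 6/60 = 0.10000
risk, control patients = 16/400 = 0.04000
AR% = (0.10000 − 0.04000) / 0.10000 = 0.6000 → 60.000%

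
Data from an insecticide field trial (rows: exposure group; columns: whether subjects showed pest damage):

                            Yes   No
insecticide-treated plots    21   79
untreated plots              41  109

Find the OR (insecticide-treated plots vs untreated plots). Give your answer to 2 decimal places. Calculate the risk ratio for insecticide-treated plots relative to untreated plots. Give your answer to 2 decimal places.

OR = 0.71; RR = 0.77

OR = (21 × 109) / (79 × 41) = 2289/3239 ≈ 0.71
risk, insecticide-treated plots = 21/100 = 0.2100
risk, untreated plots = 41/150 = 0.2733
RR = 0.2100 / 0.2733 = 0.77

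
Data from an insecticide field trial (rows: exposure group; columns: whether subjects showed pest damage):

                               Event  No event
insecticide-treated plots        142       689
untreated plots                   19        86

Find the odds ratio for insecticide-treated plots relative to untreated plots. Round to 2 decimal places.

OR = (142 × 86) / (689 × 19) = 12212/13091 ≈ 0.93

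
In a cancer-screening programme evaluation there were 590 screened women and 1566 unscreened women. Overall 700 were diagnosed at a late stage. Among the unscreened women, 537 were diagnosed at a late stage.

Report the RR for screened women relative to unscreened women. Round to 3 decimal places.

screened women with the outcome: 700 − 537 = 163
screened women without the outcome: 590 − 163 = 427
unscreened women without the outcome: 1566 − 537 = 1029
risk, screened women = 163/590 = 0.2763
risk, unscreened women = 537/1566 = 0.3429
RR = 0.2763 / 0.3429 = 0.806

0.806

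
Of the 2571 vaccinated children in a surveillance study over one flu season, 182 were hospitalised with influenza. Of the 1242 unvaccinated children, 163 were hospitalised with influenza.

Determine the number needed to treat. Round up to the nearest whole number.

risk, vaccinated children = 182/2571 = 0.070790
risk, unvaccinated children = 163/1242 = 0.131240
absolute risk difference = 0.060450
1 / 0.060450 = 16.543 → round up → 17

17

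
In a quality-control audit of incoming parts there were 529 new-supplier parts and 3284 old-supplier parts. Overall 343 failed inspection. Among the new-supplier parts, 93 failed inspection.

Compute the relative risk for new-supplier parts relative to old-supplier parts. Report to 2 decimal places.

new-supplier parts without the outcome: 529 − 93 = 436
old-supplier parts with the outcome: 343 − 93 = 250
old-supplier parts without the outcome: 3284 − 250 = 3034
risk, new-supplier parts = 93/529 = 0.1758
risk, old-supplier parts = 250/3284 = 0.0761
RR = 0.1758 / 0.0761 = 2.31

RR: 2.31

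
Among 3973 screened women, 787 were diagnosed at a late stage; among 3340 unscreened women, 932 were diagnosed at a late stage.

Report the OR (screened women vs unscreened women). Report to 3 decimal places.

OR = (787 × 2408) / (3186 × 932) = 1895096/2969352 ≈ 0.638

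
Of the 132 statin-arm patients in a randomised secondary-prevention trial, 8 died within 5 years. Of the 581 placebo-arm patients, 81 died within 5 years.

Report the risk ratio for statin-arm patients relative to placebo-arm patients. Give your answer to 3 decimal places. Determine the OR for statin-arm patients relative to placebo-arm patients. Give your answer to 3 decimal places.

risk, statin-arm patients = 8/132 = 0.0606
risk, placebo-arm patients = 81/581 = 0.1394
RR = 0.0606 / 0.1394 = 0.435
OR = (8 × 500) / (124 × 81) = 4000/10044 ≈ 0.398

RR = 0.435; OR = 0.398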